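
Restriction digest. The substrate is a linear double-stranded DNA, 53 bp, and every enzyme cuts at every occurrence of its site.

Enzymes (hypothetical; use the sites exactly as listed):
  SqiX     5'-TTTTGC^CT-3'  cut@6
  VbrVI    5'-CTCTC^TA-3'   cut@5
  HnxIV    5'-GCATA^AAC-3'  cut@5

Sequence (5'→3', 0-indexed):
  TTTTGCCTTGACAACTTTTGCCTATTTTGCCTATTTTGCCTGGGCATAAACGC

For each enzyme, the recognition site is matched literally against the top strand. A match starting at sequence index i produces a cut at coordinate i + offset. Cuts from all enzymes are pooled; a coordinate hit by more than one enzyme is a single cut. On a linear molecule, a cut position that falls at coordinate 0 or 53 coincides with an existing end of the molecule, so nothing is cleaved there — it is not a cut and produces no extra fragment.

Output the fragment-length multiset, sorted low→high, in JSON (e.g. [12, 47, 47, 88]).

[5,6,9,9,9,15]

Site scan:
  SqiX (TTTTGCCT, off=6): starts [0, 15, 24, 33] → cuts [6, 21, 30, 39]
  VbrVI (CTCTCTA, off=5): no sites
  HnxIV (GCATAAAC, off=5): starts [43] → cuts [48]

Pooled cuts: [6, 21, 30, 39, 48]

Fragments:
  [0,6): 6 bp
  [6,21): 15 bp
  [21,30): 9 bp
  [30,39): 9 bp
  [39,48): 9 bp
  [48,53): 5 bp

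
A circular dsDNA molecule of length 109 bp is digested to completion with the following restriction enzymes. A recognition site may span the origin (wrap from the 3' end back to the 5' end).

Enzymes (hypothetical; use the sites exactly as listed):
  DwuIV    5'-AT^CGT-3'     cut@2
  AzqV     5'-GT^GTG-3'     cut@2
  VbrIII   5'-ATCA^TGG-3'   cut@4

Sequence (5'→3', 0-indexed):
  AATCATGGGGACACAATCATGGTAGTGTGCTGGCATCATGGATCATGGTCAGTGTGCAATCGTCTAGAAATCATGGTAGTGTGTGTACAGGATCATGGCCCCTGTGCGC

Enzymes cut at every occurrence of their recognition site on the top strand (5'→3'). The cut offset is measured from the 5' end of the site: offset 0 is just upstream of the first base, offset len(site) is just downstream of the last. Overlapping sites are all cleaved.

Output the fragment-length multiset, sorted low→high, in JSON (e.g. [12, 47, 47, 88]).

Scan for sites:
  DwuIV ATCGT/2: at [58] ⇒ [60]
  AzqV GTGTG/2: at [24, 51, 78, 80] ⇒ [26, 53, 80, 82]
  VbrIII ATCATGG/4: at [1, 15, 34, 41, 69, 91] ⇒ [5, 19, 38, 45, 73, 95]

All cut coordinates (distinct, sorted): [5, 19, 26, 38, 45, 53, 60, 73, 80, 82, 95]

Fragment lengths:
  5→19: 14 bp
  19→26: 7 bp
  26→38: 12 bp
  38→45: 7 bp
  45→53: 8 bp
  53→60: 7 bp
  60→73: 13 bp
  73→80: 7 bp
  80→82: 2 bp
  82→95: 13 bp
  95→5 (wrap): 109-95+5 = 19 bp

[2,7,7,7,7,8,12,13,13,14,19]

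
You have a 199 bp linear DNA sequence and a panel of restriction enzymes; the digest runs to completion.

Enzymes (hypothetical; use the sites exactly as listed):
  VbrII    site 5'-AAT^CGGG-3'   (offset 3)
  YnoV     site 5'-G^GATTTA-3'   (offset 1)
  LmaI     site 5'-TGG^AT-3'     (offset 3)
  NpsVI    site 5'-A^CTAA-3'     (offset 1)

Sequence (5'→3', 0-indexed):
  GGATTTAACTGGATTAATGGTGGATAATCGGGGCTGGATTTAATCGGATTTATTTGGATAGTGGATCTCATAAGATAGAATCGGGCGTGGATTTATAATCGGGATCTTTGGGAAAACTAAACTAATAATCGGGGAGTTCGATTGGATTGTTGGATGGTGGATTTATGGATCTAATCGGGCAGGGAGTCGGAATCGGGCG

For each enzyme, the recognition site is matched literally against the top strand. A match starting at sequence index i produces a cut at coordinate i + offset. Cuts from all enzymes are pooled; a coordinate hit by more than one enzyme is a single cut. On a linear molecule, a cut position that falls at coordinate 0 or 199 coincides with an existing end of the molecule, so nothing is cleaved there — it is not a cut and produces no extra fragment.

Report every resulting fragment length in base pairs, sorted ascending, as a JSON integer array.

[1,1,1,1,5,5,6,6,7,7,8,8,8,8,8,9,9,11,11,11,16,17,17,18]

Site scan:
  VbrII (AATCGGG, off=3): starts [25, 78, 96, 126, 172, 190] → cuts [28, 81, 99, 129, 175, 193]
  YnoV (GGATTTA, off=1): starts [0, 35, 45, 88, 158] → cuts [1, 36, 46, 89, 159]
  LmaI (TGGAT, off=3): starts [9, 20, 34, 54, 61, 87, 142, 150, 157, 165] → cuts [12, 23, 37, 57, 64, 90, 145, 153, 160, 168]
  NpsVI (ACTAA, off=1): starts [115, 120] → cuts [116, 121]

Pooled cuts: [1, 12, 23, 28, 36, 37, 46, 57, 64, 81, 89, 90, 99, 116, 121, 129, 145, 153, 159, 160, 168, 175, 193]

Fragment lengths:
  [0,1): 1 bp
  [1,12): 11 bp
  [12,23): 11 bp
  [23,28): 5 bp
  [28,36): 8 bp
  [36,37): 1 bp
  [37,46): 9 bp
  [46,57): 11 bp
  [57,64): 7 bp
  [64,81): 17 bp
  [81,89): 8 bp
  [89,90): 1 bp
  [90,99): 9 bp
  [99,116): 17 bp
  [116,121): 5 bp
  [121,129): 8 bp
  [129,145): 16 bp
  [145,153): 8 bp
  [153,159): 6 bp
  [159,160): 1 bp
  [160,168): 8 bp
  [168,175): 7 bp
  [175,193): 18 bp
  [193,199): 6 bp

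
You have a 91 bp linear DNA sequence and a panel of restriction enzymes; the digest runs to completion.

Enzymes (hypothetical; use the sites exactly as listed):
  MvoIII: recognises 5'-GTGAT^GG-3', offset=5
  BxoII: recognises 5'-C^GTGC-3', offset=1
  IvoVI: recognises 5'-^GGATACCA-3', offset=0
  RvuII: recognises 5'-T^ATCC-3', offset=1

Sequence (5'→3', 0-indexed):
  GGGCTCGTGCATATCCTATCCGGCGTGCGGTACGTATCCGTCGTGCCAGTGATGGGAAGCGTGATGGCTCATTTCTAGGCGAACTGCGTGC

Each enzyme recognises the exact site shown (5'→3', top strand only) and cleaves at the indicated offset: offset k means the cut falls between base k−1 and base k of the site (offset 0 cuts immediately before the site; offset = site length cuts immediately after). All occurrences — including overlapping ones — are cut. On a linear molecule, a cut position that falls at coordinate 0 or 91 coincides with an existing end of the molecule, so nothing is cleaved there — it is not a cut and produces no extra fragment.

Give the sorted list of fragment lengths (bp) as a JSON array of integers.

Per-enzyme occurrences:
  MvoIII (GTGATGG, off=5): starts [48, 60] → cuts [53, 65]
  BxoII (CGTGC, off=1): starts [5, 23, 41, 86] → cuts [6, 24, 42, 87]
  IvoVI (GGATACCA, off=0): no sites
  RvuII (TATCC, off=1): starts [11, 16, 34] → cuts [12, 17, 35]

Pooled cuts: [6, 12, 17, 24, 35, 42, 53, 65, 87]

Fragment lengths:
  [0,6): 6 bp
  [6,12): 6 bp
  [12,17): 5 bp
  [17,24): 7 bp
  [24,35): 11 bp
  [35,42): 7 bp
  [42,53): 11 bp
  [53,65): 12 bp
  [65,87): 22 bp
  [87,91): 4 bp

[4,5,6,6,7,7,11,11,12,22]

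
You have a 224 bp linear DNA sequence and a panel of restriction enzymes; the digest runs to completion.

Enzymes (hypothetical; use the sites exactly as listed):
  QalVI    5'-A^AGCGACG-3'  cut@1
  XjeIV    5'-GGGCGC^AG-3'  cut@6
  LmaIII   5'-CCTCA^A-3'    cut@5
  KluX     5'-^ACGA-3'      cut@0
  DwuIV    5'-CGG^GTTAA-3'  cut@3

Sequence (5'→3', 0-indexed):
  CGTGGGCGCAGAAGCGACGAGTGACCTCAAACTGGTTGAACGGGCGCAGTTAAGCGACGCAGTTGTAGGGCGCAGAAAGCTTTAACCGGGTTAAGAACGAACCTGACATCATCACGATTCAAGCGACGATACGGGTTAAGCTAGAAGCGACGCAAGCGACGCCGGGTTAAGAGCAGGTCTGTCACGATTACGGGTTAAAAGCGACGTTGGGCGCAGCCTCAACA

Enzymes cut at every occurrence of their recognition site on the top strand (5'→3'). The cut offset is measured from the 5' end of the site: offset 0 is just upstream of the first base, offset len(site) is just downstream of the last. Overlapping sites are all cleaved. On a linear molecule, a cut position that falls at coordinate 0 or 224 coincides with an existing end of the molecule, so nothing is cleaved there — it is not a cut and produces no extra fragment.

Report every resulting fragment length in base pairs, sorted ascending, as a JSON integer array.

Per-enzyme occurrences:
  QalVI AAGCGACG/1: at [11, 51, 120, 144, 153, 198] ⇒ [12, 52, 121, 145, 154, 199]
  XjeIV GGGCGCAG/6: at [3, 41, 67, 208] ⇒ [9, 47, 73, 214]
  LmaIII CCTCAA/5: at [24, 216] ⇒ [29, 221]
  KluX ACGA/0: at [16, 96, 113, 125, 183] ⇒ [16, 96, 113, 125, 183]
  DwuIV CGGGTTAA/3: at [86, 131, 162, 190] ⇒ [89, 134, 165, 193]

Pooled cuts: [9, 12, 16, 29, 47, 52, 73, 89, 96, 113, 121, 125, 134, 145, 154, 165, 183, 193, 199, 214, 221]

Fragment lengths:
  [0,9): 9 bp
  [9,12): 3 bp
  [12,16): 4 bp
  [16,29): 13 bp
  [29,47): 18 bp
  [47,52): 5 bp
  [52,73): 21 bp
  [73,89): 16 bp
  [89,96): 7 bp
  [96,113): 17 bp
  [113,121): 8 bp
  [121,125): 4 bp
  [125,134): 9 bp
  [134,145): 11 bp
  [145,154): 9 bp
  [154,165): 11 bp
  [165,183): 18 bp
  [183,193): 10 bp
  [193,199): 6 bp
  [199,214): 15 bp
  [214,221): 7 bp
  [221,224): 3 bp

[3,3,4,4,5,6,7,7,8,9,9,9,10,11,11,13,15,16,17,18,18,21]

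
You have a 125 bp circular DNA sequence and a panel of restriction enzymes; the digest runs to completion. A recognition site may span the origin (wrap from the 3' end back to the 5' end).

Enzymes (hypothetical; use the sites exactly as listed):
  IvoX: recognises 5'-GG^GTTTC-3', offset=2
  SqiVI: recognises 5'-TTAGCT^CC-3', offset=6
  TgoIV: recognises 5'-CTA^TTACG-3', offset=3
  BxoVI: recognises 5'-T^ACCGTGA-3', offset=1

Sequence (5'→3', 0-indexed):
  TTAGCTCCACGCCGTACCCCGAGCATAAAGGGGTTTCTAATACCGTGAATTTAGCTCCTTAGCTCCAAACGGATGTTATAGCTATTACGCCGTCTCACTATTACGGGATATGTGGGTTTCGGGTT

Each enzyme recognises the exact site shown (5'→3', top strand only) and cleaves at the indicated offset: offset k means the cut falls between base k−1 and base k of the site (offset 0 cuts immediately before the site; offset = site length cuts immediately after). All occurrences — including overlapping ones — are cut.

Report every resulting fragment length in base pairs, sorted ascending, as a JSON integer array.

Scan for sites:
  IvoX (GGGTTTC, off=2): starts [30, 113] → cuts [32, 115]
  SqiVI (TTAGCTCC, off=6): starts [0, 50, 58] → cuts [6, 56, 64]
  TgoIV (CTATTACG, off=3): starts [81, 97] → cuts [84, 100]
  BxoVI (TACCGTGA, off=1): starts [40] → cuts [41]

All cut coordinates (distinct, sorted): [6, 32, 41, 56, 64, 84, 100, 115]

Fragments:
  6→32: 26 bp
  32→41: 9 bp
  41→56: 15 bp
  56→64: 8 bp
  64→84: 20 bp
  84→100: 16 bp
  100→115: 15 bp
  115→6 (wrap): 125-115+6 = 16 bp

[8,9,15,15,16,16,20,26]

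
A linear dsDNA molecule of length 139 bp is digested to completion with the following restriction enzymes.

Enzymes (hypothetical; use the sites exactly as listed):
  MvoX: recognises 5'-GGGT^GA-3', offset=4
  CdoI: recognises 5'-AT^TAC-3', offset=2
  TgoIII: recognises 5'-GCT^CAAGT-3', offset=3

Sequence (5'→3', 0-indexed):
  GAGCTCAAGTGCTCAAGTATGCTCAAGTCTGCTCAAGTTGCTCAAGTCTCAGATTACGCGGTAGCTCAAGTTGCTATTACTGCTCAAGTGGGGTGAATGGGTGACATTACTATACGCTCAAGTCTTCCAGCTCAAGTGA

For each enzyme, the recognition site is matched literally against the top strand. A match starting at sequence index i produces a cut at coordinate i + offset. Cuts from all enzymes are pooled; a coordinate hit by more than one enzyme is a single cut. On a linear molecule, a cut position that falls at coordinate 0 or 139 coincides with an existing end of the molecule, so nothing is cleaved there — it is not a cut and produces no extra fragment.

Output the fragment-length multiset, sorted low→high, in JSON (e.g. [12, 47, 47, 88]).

Per-enzyme occurrences:
  MvoX GGGTGA/4: at [90, 98] ⇒ [94, 102]
  CdoI ATTAC/2: at [52, 75, 105] ⇒ [54, 77, 107]
  TgoIII GCTCAAGT/3: at [2, 10, 20, 30, 39, 63, 81, 115, 129] ⇒ [5, 13, 23, 33, 42, 66, 84, 118, 132]

Pooled cuts: [5, 13, 23, 33, 42, 54, 66, 77, 84, 94, 102, 107, 118, 132]

Fragments:
  [0,5): 5 bp
  [5,13): 8 bp
  [13,23): 10 bp
  [23,33): 10 bp
  [33,42): 9 bp
  [42,54): 12 bp
  [54,66): 12 bp
  [66,77): 11 bp
  [77,84): 7 bp
  [84,94): 10 bp
  [94,102): 8 bp
  [102,107): 5 bp
  [107,118): 11 bp
  [118,132): 14 bp
  [132,139): 7 bp

[5,5,7,7,8,8,9,10,10,10,11,11,12,12,14]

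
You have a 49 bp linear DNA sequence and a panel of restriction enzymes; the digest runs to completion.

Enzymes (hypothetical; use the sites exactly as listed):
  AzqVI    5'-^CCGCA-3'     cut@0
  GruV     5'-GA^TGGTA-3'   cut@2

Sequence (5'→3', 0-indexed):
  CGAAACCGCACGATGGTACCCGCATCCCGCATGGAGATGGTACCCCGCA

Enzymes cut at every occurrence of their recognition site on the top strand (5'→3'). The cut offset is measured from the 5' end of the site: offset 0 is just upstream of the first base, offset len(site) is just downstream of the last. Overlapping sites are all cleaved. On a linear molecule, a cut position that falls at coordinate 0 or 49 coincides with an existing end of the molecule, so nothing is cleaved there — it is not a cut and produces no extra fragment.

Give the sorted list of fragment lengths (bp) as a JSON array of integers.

Scan for sites:
  AzqVI CCGCA/0: at [5, 19, 26, 44] ⇒ [5, 19, 26, 44]
  GruV GATGGTA/2: at [11, 35] ⇒ [13, 37]

Pooled cuts: [5, 13, 19, 26, 37, 44]

Fragment lengths:
  [0,5): 5 bp
  [5,13): 8 bp
  [13,19): 6 bp
  [19,26): 7 bp
  [26,37): 11 bp
  [37,44): 7 bp
  [44,49): 5 bp

[5,5,6,7,7,8,11]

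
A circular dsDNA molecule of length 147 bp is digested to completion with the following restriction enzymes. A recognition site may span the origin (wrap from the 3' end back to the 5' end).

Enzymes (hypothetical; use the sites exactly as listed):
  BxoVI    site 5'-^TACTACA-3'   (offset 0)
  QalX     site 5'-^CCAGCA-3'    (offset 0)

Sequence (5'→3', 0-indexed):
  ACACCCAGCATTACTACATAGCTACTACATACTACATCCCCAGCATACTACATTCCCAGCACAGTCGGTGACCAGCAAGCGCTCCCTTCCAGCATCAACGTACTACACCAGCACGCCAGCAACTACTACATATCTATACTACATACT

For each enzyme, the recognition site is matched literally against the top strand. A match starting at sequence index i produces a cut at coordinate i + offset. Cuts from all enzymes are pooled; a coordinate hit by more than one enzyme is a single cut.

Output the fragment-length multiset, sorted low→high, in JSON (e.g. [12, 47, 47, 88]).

[6,7,7,7,7,8,8,8,10,10,11,12,13,16,17]

Site scan:
  BxoVI TACTACA/0: at [11, 22, 29, 45, 100, 123, 136, 143] ⇒ [11, 22, 29, 45, 100, 123, 136, 143]
  QalX CCAGCA/0: at [4, 39, 55, 71, 88, 107, 115] ⇒ [4, 39, 55, 71, 88, 107, 115]

All cut coordinates (distinct, sorted): [4, 11, 22, 29, 39, 45, 55, 71, 88, 100, 107, 115, 123, 136, 143]

Fragments:
  4→11: 7 bp
  11→22: 11 bp
  22→29: 7 bp
  29→39: 10 bp
  39→45: 6 bp
  45→55: 10 bp
  55→71: 16 bp
  71→88: 17 bp
  88→100: 12 bp
  100→107: 7 bp
  107→115: 8 bp
  115→123: 8 bp
  123→136: 13 bp
  136→143: 7 bp
  143→4 (wrap): 147-143+4 = 8 bp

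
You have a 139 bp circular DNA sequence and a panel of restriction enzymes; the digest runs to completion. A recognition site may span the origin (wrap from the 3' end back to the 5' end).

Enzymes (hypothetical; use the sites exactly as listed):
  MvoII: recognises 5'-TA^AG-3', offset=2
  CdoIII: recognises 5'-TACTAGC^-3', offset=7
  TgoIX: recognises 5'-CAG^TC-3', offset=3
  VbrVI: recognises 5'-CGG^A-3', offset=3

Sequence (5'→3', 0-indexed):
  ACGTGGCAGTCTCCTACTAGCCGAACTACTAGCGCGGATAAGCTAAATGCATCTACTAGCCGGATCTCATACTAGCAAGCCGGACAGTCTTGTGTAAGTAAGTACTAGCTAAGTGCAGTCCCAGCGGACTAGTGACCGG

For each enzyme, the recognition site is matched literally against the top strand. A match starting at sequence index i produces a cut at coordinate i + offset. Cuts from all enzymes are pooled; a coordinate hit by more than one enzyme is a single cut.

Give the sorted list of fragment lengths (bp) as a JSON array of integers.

[2,3,3,4,4,4,7,7,9,9,9,9,12,12,12,13,20]

Per-enzyme occurrences:
  MvoII (TAAG, off=2): starts [38, 94, 98, 109] → cuts [40, 96, 100, 111]
  CdoIII (TACTAGC, off=7): starts [14, 26, 53, 69, 102] → cuts [21, 33, 60, 76, 109]
  TgoIX (CAGTC, off=3): starts [6, 84, 115] → cuts [9, 87, 118]
  VbrVI (CGGA, off=3): starts [34, 60, 80, 124, 136] → cuts [0, 37, 63, 83, 127]

All cut coordinates (distinct, sorted): [0, 9, 21, 33, 37, 40, 60, 63, 76, 83, 87, 96, 100, 109, 111, 118, 127]

Fragments:
  0→9: 9 bp
  9→21: 12 bp
  21→33: 12 bp
  33→37: 4 bp
  37→40: 3 bp
  40→60: 20 bp
  60→63: 3 bp
  63→76: 13 bp
  76→83: 7 bp
  83→87: 4 bp
  87→96: 9 bp
  96→100: 4 bp
  100→109: 9 bp
  109→111: 2 bp
  111→118: 7 bp
  118→127: 9 bp
  127→0 (wrap): 139-127+0 = 12 bp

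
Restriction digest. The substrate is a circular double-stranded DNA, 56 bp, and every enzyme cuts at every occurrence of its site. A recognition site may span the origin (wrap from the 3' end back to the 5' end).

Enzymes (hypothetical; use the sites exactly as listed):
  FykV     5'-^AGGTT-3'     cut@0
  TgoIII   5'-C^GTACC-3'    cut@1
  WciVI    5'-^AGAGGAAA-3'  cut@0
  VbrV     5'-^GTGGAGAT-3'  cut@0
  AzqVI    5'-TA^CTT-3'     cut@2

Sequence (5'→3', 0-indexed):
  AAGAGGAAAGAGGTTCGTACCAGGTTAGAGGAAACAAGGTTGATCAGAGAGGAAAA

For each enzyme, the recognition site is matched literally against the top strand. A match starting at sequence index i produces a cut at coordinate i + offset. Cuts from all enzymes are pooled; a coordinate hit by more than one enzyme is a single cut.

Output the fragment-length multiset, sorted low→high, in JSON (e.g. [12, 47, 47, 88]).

Per-enzyme occurrences:
  FykV (AGGTT, off=0): starts [10, 21, 36] → cuts [10, 21, 36]
  TgoIII (CGTACC, off=1): starts [15] → cuts [16]
  WciVI (AGAGGAAA, off=0): starts [1, 26, 47] → cuts [1, 26, 47]
  VbrV (GTGGAGAT, off=0): no sites
  AzqVI (TACTT, off=2): no sites

Pooled cuts: [1, 10, 16, 21, 26, 36, 47]

Fragment lengths:
  1→10: 9 bp
  10→16: 6 bp
  16→21: 5 bp
  21→26: 5 bp
  26→36: 10 bp
  36→47: 11 bp
  47→1 (wrap): 56-47+1 = 10 bp

[5,5,6,9,10,10,11]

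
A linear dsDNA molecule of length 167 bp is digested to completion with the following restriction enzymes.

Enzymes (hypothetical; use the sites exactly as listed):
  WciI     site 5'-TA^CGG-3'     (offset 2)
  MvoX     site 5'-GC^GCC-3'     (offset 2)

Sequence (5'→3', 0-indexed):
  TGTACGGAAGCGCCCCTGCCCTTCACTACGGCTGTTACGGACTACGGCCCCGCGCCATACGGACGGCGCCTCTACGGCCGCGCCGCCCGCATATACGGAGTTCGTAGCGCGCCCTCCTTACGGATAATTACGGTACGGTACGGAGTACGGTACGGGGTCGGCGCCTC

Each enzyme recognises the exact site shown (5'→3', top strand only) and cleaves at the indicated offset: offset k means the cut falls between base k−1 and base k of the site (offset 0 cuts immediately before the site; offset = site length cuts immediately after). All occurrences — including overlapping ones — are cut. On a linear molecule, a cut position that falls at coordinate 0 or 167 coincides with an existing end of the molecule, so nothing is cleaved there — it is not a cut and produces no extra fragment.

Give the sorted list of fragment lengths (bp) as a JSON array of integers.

[4,5,5,5,5,6,7,7,7,7,7,8,9,9,10,10,10,14,15,17]

Scan for sites:
  WciI (TACGG, off=2): starts [2, 26, 35, 42, 57, 72, 93, 118, 128, 133, 138, 145, 150] → cuts [4, 28, 37, 44, 59, 74, 95, 120, 130, 135, 140, 147, 152]
  MvoX (GCGCC, off=2): starts [9, 51, 65, 79, 108, 160] → cuts [11, 53, 67, 81, 110, 162]

All cut coordinates (distinct, sorted): [4, 11, 28, 37, 44, 53, 59, 67, 74, 81, 95, 110, 120, 130, 135, 140, 147, 152, 162]

Fragment lengths:
  [0,4): 4 bp
  [4,11): 7 bp
  [11,28): 17 bp
  [28,37): 9 bp
  [37,44): 7 bp
  [44,53): 9 bp
  [53,59): 6 bp
  [59,67): 8 bp
  [67,74): 7 bp
  [74,81): 7 bp
  [81,95): 14 bp
  [95,110): 15 bp
  [110,120): 10 bp
  [120,130): 10 bp
  [130,135): 5 bp
  [135,140): 5 bp
  [140,147): 7 bp
  [147,152): 5 bp
  [152,162): 10 bp
  [162,167): 5 bp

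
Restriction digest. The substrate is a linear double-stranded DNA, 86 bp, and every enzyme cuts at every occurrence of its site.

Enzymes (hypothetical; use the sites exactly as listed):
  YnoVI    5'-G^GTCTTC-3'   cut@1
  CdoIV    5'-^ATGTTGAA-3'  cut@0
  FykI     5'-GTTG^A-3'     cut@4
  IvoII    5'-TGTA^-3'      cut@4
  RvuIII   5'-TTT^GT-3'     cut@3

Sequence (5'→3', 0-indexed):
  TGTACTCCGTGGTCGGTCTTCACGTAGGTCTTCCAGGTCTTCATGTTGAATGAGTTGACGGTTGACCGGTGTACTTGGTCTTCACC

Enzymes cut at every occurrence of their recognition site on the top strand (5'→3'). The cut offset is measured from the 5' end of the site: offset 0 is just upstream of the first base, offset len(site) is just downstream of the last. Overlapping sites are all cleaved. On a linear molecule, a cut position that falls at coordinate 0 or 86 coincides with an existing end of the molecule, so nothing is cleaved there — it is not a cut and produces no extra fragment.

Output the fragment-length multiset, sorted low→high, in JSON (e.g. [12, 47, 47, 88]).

Per-enzyme occurrences:
  YnoVI (GGTCTTC, off=1): starts [14, 26, 35, 76] → cuts [15, 27, 36, 77]
  CdoIV (ATGTTGAA, off=0): starts [42] → cuts [42]
  FykI (GTTGA, off=4): starts [44, 53, 60] → cuts [48, 57, 64]
  IvoII (TGTA, off=4): starts [0, 69] → cuts [4, 73]
  RvuIII (TTTGT, off=3): no sites

Pooled cuts: [4, 15, 27, 36, 42, 48, 57, 64, 73, 77]

Fragments:
  [0,4): 4 bp
  [4,15): 11 bp
  [15,27): 12 bp
  [27,36): 9 bp
  [36,42): 6 bp
  [42,48): 6 bp
  [48,57): 9 bp
  [57,64): 7 bp
  [64,73): 9 bp
  [73,77): 4 bp
  [77,86): 9 bp

[4,4,6,6,7,9,9,9,9,11,12]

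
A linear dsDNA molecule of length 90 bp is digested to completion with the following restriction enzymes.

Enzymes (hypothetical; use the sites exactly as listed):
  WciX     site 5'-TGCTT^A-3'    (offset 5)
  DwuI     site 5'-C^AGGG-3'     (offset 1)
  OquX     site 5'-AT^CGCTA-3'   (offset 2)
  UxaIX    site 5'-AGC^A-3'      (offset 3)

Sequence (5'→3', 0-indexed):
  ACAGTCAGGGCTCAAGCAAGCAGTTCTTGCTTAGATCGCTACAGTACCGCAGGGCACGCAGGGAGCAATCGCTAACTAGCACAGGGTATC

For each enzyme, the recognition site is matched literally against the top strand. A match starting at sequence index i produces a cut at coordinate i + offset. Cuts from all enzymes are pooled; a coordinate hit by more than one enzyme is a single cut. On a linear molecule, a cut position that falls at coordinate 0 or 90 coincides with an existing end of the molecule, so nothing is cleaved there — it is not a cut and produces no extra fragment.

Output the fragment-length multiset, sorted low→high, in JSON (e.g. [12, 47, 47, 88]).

[2,3,4,4,6,7,8,9,11,11,11,14]

Site scan:
  WciX TGCTTA/5: at [27] ⇒ [32]
  DwuI CAGGG/1: at [5, 49, 58, 81] ⇒ [6, 50, 59, 82]
  OquX ATCGCTA/2: at [34, 67] ⇒ [36, 69]
  UxaIX AGCA/3: at [14, 18, 63, 77] ⇒ [17, 21, 66, 80]

All cut coordinates (distinct, sorted): [6, 17, 21, 32, 36, 50, 59, 66, 69, 80, 82]

Fragment lengths:
  [0,6): 6 bp
  [6,17): 11 bp
  [17,21): 4 bp
  [21,32): 11 bp
  [32,36): 4 bp
  [36,50): 14 bp
  [50,59): 9 bp
  [59,66): 7 bp
  [66,69): 3 bp
  [69,80): 11 bp
  [80,82): 2 bp
  [82,90): 8 bp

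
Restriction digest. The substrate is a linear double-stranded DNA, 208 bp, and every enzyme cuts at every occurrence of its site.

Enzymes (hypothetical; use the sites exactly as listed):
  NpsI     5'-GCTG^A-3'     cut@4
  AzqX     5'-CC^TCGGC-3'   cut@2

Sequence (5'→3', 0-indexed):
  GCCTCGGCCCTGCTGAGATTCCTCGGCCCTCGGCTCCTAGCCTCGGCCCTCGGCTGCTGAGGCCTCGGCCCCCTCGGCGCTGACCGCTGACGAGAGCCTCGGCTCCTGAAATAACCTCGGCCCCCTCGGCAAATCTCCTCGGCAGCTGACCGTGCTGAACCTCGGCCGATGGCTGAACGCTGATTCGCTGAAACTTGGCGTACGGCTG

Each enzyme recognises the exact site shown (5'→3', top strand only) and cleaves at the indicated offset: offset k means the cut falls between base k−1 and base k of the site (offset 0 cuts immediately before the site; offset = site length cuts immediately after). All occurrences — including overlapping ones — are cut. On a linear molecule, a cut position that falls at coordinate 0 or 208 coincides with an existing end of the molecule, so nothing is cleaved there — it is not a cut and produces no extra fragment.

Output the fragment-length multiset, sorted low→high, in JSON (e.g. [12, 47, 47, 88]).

Site scan:
  NpsI (GCTGA, off=4): starts [11, 55, 78, 85, 144, 153, 171, 178, 186] → cuts [15, 59, 82, 89, 148, 157, 175, 182, 190]
  AzqX (CCTCGGC, off=2): starts [1, 20, 27, 40, 47, 62, 71, 96, 114, 123, 136, 159] → cuts [3, 22, 29, 42, 49, 64, 73, 98, 116, 125, 138, 161]

All cut coordinates (distinct, sorted): [3, 15, 22, 29, 42, 49, 59, 64, 73, 82, 89, 98, 116, 125, 138, 148, 157, 161, 175, 182, 190]

Fragment lengths:
  [0,3): 3 bp
  [3,15): 12 bp
  [15,22): 7 bp
  [22,29): 7 bp
  [29,42): 13 bp
  [42,49): 7 bp
  [49,59): 10 bp
  [59,64): 5 bp
  [64,73): 9 bp
  [73,82): 9 bp
  [82,89): 7 bp
  [89,98): 9 bp
  [98,116): 18 bp
  [116,125): 9 bp
  [125,138): 13 bp
  [138,148): 10 bp
  [148,157): 9 bp
  [157,161): 4 bp
  [161,175): 14 bp
  [175,182): 7 bp
  [182,190): 8 bp
  [190,208): 18 bp

[3,4,5,7,7,7,7,7,8,9,9,9,9,9,10,10,12,13,13,14,18,18]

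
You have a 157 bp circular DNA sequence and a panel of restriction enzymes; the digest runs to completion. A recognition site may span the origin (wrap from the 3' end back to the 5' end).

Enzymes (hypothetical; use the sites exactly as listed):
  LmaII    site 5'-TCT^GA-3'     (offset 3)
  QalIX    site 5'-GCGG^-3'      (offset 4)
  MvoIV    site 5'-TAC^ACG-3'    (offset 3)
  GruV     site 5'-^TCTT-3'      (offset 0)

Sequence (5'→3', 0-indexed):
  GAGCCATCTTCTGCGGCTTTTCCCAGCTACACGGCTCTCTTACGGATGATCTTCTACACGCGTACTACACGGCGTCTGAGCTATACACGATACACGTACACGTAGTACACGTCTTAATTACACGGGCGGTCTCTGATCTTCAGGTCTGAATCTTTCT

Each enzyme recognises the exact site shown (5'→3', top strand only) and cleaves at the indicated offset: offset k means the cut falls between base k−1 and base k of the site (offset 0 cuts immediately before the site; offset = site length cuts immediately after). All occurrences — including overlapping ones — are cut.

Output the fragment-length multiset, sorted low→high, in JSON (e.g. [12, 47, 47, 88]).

Site scan:
  LmaII TCTGA/3: at [74, 131, 144, 154] ⇒ [0, 77, 134, 147]
  QalIX GCGG/4: at [12, 125] ⇒ [16, 129]
  MvoIV TACACG/3: at [27, 54, 65, 83, 90, 96, 105, 118] ⇒ [30, 57, 68, 86, 93, 99, 108, 121]
  GruV TCTT/0: at [6, 37, 49, 111, 136, 150] ⇒ [6, 37, 49, 111, 136, 150]

Pooled cuts: [0, 6, 16, 30, 37, 49, 57, 68, 77, 86, 93, 99, 108, 111, 121, 129, 134, 136, 147, 150]

Fragment lengths:
  0→6: 6 bp
  6→16: 10 bp
  16→30: 14 bp
  30→37: 7 bp
  37→49: 12 bp
  49→57: 8 bp
  57→68: 11 bp
  68→77: 9 bp
  77→86: 9 bp
  86→93: 7 bp
  93→99: 6 bp
  99→108: 9 bp
  108→111: 3 bp
  111→121: 10 bp
  121→129: 8 bp
  129→134: 5 bp
  134→136: 2 bp
  136→147: 11 bp
  147→150: 3 bp
  150→0 (wrap): 157-150+0 = 7 bp

[2,3,3,5,6,6,7,7,7,8,8,9,9,9,10,10,11,11,12,14]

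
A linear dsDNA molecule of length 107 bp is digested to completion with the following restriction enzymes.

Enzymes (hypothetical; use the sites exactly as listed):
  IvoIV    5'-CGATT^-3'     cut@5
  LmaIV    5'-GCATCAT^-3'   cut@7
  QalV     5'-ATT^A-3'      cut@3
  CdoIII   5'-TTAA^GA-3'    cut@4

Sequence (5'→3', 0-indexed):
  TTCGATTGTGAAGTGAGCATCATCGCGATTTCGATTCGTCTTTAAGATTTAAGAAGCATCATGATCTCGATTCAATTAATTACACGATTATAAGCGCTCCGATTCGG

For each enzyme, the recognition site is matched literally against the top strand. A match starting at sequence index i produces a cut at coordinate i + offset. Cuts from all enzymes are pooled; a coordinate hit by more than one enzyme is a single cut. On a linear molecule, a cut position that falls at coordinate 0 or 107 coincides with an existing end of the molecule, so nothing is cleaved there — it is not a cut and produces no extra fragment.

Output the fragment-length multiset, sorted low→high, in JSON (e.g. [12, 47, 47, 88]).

Site scan:
  IvoIV (CGATT, off=5): starts [2, 25, 31, 67, 84, 99] → cuts [7, 30, 36, 72, 89, 104]
  LmaIV (GCATCAT, off=7): starts [16, 55] → cuts [23, 62]
  QalV (ATTA, off=3): starts [74, 78, 86] → cuts [77, 81, 89]
  CdoIII (TTAAGA, off=4): starts [41, 48] → cuts [45, 52]

Pooled cuts: [7, 23, 30, 36, 45, 52, 62, 72, 77, 81, 89, 104]

Fragment lengths:
  [0,7): 7 bp
  [7,23): 16 bp
  [23,30): 7 bp
  [30,36): 6 bp
  [36,45): 9 bp
  [45,52): 7 bp
  [52,62): 10 bp
  [62,72): 10 bp
  [72,77): 5 bp
  [77,81): 4 bp
  [81,89): 8 bp
  [89,104): 15 bp
  [104,107): 3 bp

[3,4,5,6,7,7,7,8,9,10,10,15,16]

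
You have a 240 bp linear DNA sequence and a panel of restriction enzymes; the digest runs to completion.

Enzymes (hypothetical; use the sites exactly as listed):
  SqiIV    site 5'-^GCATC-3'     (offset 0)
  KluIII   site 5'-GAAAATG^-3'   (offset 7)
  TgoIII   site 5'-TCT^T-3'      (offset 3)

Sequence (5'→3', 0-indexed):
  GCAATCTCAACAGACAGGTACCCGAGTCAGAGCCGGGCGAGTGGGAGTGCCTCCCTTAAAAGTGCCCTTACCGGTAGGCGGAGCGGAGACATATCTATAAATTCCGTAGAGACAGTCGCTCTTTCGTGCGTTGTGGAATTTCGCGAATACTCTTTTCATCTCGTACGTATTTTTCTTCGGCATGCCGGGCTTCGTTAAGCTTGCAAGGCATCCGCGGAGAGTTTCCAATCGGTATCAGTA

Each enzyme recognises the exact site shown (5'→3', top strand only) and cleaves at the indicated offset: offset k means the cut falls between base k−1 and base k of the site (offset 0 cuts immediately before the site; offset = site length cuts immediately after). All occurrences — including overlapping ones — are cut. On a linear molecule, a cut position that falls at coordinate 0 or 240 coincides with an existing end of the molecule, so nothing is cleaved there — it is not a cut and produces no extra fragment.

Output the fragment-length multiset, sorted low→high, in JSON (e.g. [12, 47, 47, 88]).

Per-enzyme occurrences:
  SqiIV GCATC/0: at [207] ⇒ [207]
  KluIII (GAAAATG, off=7): no sites
  TgoIII TCTT/3: at [119, 150, 173] ⇒ [122, 153, 176]

All cut coordinates (distinct, sorted): [122, 153, 176, 207]

Fragments:
  [0,122): 122 bp
  [122,153): 31 bp
  [153,176): 23 bp
  [176,207): 31 bp
  [207,240): 33 bp

[23,31,31,33,122]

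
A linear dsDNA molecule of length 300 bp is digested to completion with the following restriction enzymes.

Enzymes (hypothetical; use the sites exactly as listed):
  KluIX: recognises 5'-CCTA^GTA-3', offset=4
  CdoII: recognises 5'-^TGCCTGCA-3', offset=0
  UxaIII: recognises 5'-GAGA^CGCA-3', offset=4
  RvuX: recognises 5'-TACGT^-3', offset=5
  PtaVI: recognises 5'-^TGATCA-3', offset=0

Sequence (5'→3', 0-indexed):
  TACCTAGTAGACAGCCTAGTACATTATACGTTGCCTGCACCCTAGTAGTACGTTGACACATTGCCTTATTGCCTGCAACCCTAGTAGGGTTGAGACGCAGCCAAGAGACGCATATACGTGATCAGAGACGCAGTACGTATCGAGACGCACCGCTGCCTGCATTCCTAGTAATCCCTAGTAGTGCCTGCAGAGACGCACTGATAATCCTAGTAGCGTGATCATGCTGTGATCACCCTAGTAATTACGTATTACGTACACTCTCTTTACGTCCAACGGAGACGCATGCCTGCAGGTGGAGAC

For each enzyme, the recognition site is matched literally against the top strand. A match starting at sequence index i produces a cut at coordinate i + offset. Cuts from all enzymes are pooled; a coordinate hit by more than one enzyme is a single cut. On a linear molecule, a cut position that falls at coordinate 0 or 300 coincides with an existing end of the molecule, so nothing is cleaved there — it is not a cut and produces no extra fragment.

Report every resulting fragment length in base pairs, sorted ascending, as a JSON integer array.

Scan for sites:
  KluIX CCTAGTA/4: at [2, 14, 40, 79, 163, 173, 205, 233] ⇒ [6, 18, 44, 83, 167, 177, 209, 237]
  CdoII TGCCTGCA/0: at [31, 69, 153, 181, 283] ⇒ [31, 69, 153, 181, 283]
  UxaIII GAGACGCA/4: at [91, 104, 124, 141, 189, 275] ⇒ [95, 108, 128, 145, 193, 279]
  RvuX TACGT/5: at [26, 48, 114, 133, 242, 249, 264] ⇒ [31, 53, 119, 138, 247, 254, 269]
  PtaVI TGATCA/0: at [118, 215, 226] ⇒ [118, 215, 226]

All cut coordinates (distinct, sorted): [6, 18, 31, 44, 53, 69, 83, 95, 108, 118, 119, 128, 138, 145, 153, 167, 177, 181, 193, 209, 215, 226, 237, 247, 254, 269, 279, 283]

Fragments:
  [0,6): 6 bp
  [6,18): 12 bp
  [18,31): 13 bp
  [31,44): 13 bp
  [44,53): 9 bp
  [53,69): 16 bp
  [69,83): 14 bp
  [83,95): 12 bp
  [95,108): 13 bp
  [108,118): 10 bp
  [118,119): 1 bp
  [119,128): 9 bp
  [128,138): 10 bp
  [138,145): 7 bp
  [145,153): 8 bp
  [153,167): 14 bp
  [167,177): 10 bp
  [177,181): 4 bp
  [181,193): 12 bp
  [193,209): 16 bp
  [209,215): 6 bp
  [215,226): 11 bp
  [226,237): 11 bp
  [237,247): 10 bp
  [247,254): 7 bp
  [254,269): 15 bp
  [269,279): 10 bp
  [279,283): 4 bp
  [283,300): 17 bp

[1,4,4,6,6,7,7,8,9,9,10,10,10,10,10,11,11,12,12,12,13,13,13,14,14,15,16,16,17]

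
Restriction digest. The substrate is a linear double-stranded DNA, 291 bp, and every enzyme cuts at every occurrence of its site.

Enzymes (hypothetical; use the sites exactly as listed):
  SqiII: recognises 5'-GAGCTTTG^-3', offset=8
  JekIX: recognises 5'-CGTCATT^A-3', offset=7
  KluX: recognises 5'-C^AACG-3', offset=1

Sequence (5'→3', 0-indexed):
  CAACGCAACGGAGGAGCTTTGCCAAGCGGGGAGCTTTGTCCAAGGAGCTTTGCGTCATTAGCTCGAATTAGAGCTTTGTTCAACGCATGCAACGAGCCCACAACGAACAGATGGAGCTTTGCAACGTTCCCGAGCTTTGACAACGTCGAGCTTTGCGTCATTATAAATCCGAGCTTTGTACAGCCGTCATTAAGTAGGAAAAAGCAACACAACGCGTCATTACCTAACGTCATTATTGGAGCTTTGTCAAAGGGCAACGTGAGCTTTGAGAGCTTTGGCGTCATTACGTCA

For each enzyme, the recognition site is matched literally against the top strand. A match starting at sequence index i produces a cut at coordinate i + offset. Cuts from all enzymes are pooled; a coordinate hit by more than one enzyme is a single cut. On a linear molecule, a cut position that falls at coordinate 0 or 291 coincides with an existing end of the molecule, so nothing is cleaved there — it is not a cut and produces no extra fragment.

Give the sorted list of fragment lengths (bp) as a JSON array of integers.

[1,1,2,3,5,6,7,7,8,9,9,9,11,11,12,13,13,13,14,14,15,16,17,17,19,19,20]

Per-enzyme occurrences:
  SqiII GAGCTTTG/8: at [13, 30, 44, 70, 113, 131, 147, 170, 238, 260, 269] ⇒ [21, 38, 52, 78, 121, 139, 155, 178, 246, 268, 277]
  JekIX CGTCATTA/7: at [52, 155, 184, 214, 227, 278] ⇒ [59, 162, 191, 221, 234, 285]
  KluX CAACG/1: at [0, 5, 80, 89, 100, 121, 140, 209, 254] ⇒ [1, 6, 81, 90, 101, 122, 141, 210, 255]

All cut coordinates (distinct, sorted): [1, 6, 21, 38, 52, 59, 78, 81, 90, 101, 121, 122, 139, 141, 155, 162, 178, 191, 210, 221, 234, 246, 255, 268, 277, 285]

Fragment lengths:
  [0,1): 1 bp
  [1,6): 5 bp
  [6,21): 15 bp
  [21,38): 17 bp
  [38,52): 14 bp
  [52,59): 7 bp
  [59,78): 19 bp
  [78,81): 3 bp
  [81,90): 9 bp
  [90,101): 11 bp
  [101,121): 20 bp
  [121,122): 1 bp
  [122,139): 17 bp
  [139,141): 2 bp
  [141,155): 14 bp
  [155,162): 7 bp
  [162,178): 16 bp
  [178,191): 13 bp
  [191,210): 19 bp
  [210,221): 11 bp
  [221,234): 13 bp
  [234,246): 12 bp
  [246,255): 9 bp
  [255,268): 13 bp
  [268,277): 9 bp
  [277,285): 8 bp
  [285,291): 6 bp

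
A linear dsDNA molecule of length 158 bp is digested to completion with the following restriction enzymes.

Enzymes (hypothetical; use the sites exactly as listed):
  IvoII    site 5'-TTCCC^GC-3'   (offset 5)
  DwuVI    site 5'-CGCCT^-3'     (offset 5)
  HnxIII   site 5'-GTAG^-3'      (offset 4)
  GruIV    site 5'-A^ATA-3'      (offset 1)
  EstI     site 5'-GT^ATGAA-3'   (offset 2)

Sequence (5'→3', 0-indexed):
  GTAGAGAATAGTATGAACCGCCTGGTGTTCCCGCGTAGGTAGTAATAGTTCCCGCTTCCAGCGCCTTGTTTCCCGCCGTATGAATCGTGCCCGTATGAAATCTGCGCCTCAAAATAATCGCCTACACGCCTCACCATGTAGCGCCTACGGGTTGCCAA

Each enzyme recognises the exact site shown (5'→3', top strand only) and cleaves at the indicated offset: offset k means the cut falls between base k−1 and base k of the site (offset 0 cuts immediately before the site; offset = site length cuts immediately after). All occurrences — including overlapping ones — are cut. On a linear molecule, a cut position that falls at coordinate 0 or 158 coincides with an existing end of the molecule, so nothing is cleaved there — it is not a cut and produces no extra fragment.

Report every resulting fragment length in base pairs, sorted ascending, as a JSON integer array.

[2,3,4,4,4,5,5,5,6,8,8,9,9,10,10,11,12,13,15,15]

Site scan:
  IvoII TTCCCGC/5: at [27, 48, 69] ⇒ [32, 53, 74]
  DwuVI CGCCT/5: at [18, 61, 104, 118, 126, 141] ⇒ [23, 66, 109, 123, 131, 146]
  HnxIII GTAG/4: at [0, 34, 38, 137] ⇒ [4, 38, 42, 141]
  GruIV AATA/1: at [6, 43, 112] ⇒ [7, 44, 113]
  EstI GTATGAA/2: at [10, 77, 92] ⇒ [12, 79, 94]

Pooled cuts: [4, 7, 12, 23, 32, 38, 42, 44, 53, 66, 74, 79, 94, 109, 113, 123, 131, 141, 146]

Fragments:
  [0,4): 4 bp
  [4,7): 3 bp
  [7,12): 5 bp
  [12,23): 11 bp
  [23,32): 9 bp
  [32,38): 6 bp
  [38,42): 4 bp
  [42,44): 2 bp
  [44,53): 9 bp
  [53,66): 13 bp
  [66,74): 8 bp
  [74,79): 5 bp
  [79,94): 15 bp
  [94,109): 15 bp
  [109,113): 4 bp
  [113,123): 10 bp
  [123,131): 8 bp
  [131,141): 10 bp
  [141,146): 5 bp
  [146,158): 12 bp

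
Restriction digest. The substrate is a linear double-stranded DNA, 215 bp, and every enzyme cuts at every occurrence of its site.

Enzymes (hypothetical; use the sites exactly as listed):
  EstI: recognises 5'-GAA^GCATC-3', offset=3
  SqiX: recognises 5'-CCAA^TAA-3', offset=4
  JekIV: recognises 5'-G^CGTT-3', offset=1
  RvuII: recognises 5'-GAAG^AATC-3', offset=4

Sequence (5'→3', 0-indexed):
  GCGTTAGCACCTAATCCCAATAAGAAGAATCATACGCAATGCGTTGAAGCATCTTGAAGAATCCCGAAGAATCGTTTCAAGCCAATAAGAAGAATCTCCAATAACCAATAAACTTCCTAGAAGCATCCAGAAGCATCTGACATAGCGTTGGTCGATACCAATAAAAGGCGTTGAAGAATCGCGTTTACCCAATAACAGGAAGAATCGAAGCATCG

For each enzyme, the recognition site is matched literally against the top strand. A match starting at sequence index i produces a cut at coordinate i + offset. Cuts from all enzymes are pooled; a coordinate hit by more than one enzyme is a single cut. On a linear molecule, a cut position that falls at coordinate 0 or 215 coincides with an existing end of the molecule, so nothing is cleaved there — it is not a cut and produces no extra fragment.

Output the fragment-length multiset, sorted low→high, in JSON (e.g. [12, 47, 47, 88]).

[1,5,6,7,7,7,7,7,7,8,9,10,10,10,11,11,13,14,14,16,16,19]

Scan for sites:
  EstI GAAGCATC/3: at [45, 119, 129, 206] ⇒ [48, 122, 132, 209]
  SqiX CCAATAA/4: at [16, 81, 97, 104, 157, 188] ⇒ [20, 85, 101, 108, 161, 192]
  JekIV GCGTT/1: at [0, 40, 144, 167, 180] ⇒ [1, 41, 145, 168, 181]
  RvuII GAAGAATC/4: at [23, 55, 65, 88, 172, 198] ⇒ [27, 59, 69, 92, 176, 202]

Pooled cuts: [1, 20, 27, 41, 48, 59, 69, 85, 92, 101, 108, 122, 132, 145, 161, 168, 176, 181, 192, 202, 209]

Fragments:
  [0,1): 1 bp
  [1,20): 19 bp
  [20,27): 7 bp
  [27,41): 14 bp
  [41,48): 7 bp
  [48,59): 11 bp
  [59,69): 10 bp
  [69,85): 16 bp
  [85,92): 7 bp
  [92,101): 9 bp
  [101,108): 7 bp
  [108,122): 14 bp
  [122,132): 10 bp
  [132,145): 13 bp
  [145,161): 16 bp
  [161,168): 7 bp
  [168,176): 8 bp
  [176,181): 5 bp
  [181,192): 11 bp
  [192,202): 10 bp
  [202,209): 7 bp
  [209,215): 6 bp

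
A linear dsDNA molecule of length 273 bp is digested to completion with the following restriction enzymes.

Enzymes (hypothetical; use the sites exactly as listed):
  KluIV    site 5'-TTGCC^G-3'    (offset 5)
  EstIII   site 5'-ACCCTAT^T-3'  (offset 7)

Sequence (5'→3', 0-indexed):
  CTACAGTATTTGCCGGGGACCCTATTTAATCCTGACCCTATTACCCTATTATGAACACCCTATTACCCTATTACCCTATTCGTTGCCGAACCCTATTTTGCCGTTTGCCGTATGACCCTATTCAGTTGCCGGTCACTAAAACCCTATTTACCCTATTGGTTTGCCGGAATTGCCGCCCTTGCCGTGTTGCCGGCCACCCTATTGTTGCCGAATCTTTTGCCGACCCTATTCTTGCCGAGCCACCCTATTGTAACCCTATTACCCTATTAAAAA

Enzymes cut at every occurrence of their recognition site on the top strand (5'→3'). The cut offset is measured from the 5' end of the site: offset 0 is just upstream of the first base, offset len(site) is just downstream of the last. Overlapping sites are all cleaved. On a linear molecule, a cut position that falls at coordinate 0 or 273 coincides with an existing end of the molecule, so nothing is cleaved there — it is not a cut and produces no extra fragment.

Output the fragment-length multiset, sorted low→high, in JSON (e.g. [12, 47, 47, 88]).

Per-enzyme occurrences:
  KluIV (TTGCCG, off=5): starts [9, 82, 97, 104, 125, 160, 169, 178, 186, 204, 216, 231] → cuts [14, 87, 102, 109, 130, 165, 174, 183, 191, 209, 221, 236]
  EstIII (ACCCTATT, off=7): starts [18, 34, 42, 56, 64, 72, 89, 114, 140, 149, 195, 222, 241, 252, 260] → cuts [25, 41, 49, 63, 71, 79, 96, 121, 147, 156, 202, 229, 248, 259, 267]

Pooled cuts: [14, 25, 41, 49, 63, 71, 79, 87, 96, 102, 109, 121, 130, 147, 156, 165, 174, 183, 191, 202, 209, 221, 229, 236, 248, 259, 267]

Fragment lengths:
  [0,14): 14 bp
  [14,25): 11 bp
  [25,41): 16 bp
  [41,49): 8 bp
  [49,63): 14 bp
  [63,71): 8 bp
  [71,79): 8 bp
  [79,87): 8 bp
  [87,96): 9 bp
  [96,102): 6 bp
  [102,109): 7 bp
  [109,121): 12 bp
  [121,130): 9 bp
  [130,147): 17 bp
  [147,156): 9 bp
  [156,165): 9 bp
  [165,174): 9 bp
  [174,183): 9 bp
  [183,191): 8 bp
  [191,202): 11 bp
  [202,209): 7 bp
  [209,221): 12 bp
  [221,229): 8 bp
  [229,236): 7 bp
  [236,248): 12 bp
  [248,259): 11 bp
  [259,267): 8 bp
  [267,273): 6 bp

[6,6,7,7,7,8,8,8,8,8,8,8,9,9,9,9,9,9,11,11,11,12,12,12,14,14,16,17]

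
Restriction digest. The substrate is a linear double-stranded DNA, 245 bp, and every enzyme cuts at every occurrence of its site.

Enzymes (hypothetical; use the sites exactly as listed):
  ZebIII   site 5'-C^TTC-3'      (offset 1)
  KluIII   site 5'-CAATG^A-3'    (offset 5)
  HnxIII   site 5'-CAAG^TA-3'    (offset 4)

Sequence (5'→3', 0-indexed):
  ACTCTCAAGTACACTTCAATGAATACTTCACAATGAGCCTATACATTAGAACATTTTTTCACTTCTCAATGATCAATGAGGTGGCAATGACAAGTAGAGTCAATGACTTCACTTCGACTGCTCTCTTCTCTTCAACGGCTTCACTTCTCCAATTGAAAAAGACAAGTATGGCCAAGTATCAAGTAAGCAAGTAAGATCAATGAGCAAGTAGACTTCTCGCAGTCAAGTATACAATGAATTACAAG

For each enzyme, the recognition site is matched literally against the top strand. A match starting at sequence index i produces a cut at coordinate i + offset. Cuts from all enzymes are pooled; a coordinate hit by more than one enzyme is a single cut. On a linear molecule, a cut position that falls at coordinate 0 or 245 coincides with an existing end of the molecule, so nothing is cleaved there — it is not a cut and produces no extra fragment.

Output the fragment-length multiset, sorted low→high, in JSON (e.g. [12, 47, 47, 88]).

Scan for sites:
  ZebIII (CTTC, off=1): starts [13, 25, 61, 106, 111, 124, 129, 138, 143, 212] → cuts [14, 26, 62, 107, 112, 125, 130, 139, 144, 213]
  KluIII (CAATGA, off=5): starts [16, 30, 66, 73, 84, 100, 197, 231] → cuts [21, 35, 71, 78, 89, 105, 202, 236]
  HnxIII (CAAGTA, off=4): starts [5, 90, 162, 172, 179, 187, 204, 223] → cuts [9, 94, 166, 176, 183, 191, 208, 227]

All cut coordinates (distinct, sorted): [9, 14, 21, 26, 35, 62, 71, 78, 89, 94, 105, 107, 112, 125, 130, 139, 144, 166, 176, 183, 191, 202, 208, 213, 227, 236]

Fragment lengths:
  [0,9): 9 bp
  [9,14): 5 bp
  [14,21): 7 bp
  [21,26): 5 bp
  [26,35): 9 bp
  [35,62): 27 bp
  [62,71): 9 bp
  [71,78): 7 bp
  [78,89): 11 bp
  [89,94): 5 bp
  [94,105): 11 bp
  [105,107): 2 bp
  [107,112): 5 bp
  [112,125): 13 bp
  [125,130): 5 bp
  [130,139): 9 bp
  [139,144): 5 bp
  [144,166): 22 bp
  [166,176): 10 bp
  [176,183): 7 bp
  [183,191): 8 bp
  [191,202): 11 bp
  [202,208): 6 bp
  [208,213): 5 bp
  [213,227): 14 bp
  [227,236): 9 bp
  [236,245): 9 bp

[2,5,5,5,5,5,5,5,6,7,7,7,8,9,9,9,9,9,9,10,11,11,11,13,14,22,27]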